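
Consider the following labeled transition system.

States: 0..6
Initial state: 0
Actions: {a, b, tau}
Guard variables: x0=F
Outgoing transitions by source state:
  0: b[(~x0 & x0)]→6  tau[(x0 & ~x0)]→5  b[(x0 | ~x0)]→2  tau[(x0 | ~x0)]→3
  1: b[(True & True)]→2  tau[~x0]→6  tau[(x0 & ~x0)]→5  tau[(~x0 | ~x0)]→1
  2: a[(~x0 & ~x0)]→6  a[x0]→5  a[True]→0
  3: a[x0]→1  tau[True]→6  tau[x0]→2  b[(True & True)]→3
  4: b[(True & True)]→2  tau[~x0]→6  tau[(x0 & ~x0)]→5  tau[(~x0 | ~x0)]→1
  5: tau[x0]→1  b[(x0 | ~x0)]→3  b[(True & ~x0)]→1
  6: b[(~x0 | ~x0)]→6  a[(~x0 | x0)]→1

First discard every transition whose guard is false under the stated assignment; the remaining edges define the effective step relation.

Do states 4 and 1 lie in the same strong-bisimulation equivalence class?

Bisimulation quotient by refinement:
  P[0] = {{0,1,2,3,4,5,6}}
  P[1] = {{0,1,3,4},{2},{5},{6}}
  P[2] = {{0},{1,4},{2},{3},{5},{6}}
6 equivalence class(es) (converged in 3)
4∈{1,4}, 1∈{1,4}

Answer: BISIMILAR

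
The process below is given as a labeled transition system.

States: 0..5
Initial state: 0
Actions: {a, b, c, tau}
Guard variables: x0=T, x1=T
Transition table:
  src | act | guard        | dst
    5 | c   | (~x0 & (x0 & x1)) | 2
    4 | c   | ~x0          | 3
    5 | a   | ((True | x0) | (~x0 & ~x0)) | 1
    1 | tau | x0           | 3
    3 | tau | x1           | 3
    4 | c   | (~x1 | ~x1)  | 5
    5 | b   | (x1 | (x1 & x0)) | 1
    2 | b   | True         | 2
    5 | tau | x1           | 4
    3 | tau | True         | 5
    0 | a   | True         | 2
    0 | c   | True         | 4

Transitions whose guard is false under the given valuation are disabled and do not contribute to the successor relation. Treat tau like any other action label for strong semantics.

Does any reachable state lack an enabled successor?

Reachable = {0,2,4}
  0: a→2  c→4  [deg 2]
  2: b→2  [deg 1]
  4: ∅  [no exit]
trace reaching 4: c

Answer: DEADLOCK at state 4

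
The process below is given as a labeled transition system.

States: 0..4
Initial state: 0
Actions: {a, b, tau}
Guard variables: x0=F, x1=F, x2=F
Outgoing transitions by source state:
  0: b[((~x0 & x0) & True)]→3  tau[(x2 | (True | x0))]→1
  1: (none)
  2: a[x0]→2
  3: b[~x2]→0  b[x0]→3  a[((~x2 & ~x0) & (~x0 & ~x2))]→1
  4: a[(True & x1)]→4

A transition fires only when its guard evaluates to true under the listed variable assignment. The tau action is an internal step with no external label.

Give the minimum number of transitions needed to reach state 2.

Layered search for 2:
  depth 0: {0}
  depth 1: {1}
2 never appears.

Answer: UNREACHABLE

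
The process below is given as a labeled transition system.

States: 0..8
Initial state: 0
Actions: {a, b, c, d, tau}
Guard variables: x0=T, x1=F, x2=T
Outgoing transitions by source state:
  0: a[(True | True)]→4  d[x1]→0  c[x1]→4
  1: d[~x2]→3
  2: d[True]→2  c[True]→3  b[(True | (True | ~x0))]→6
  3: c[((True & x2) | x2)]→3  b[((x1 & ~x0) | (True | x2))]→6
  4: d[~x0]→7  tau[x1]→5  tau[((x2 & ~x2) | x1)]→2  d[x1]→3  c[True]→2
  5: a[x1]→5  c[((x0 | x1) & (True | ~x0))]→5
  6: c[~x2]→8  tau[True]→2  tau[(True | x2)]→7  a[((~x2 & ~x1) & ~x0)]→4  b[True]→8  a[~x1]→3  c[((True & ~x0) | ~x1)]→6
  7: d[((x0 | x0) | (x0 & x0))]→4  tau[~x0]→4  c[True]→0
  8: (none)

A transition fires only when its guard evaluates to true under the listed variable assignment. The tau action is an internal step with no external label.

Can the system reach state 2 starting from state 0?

Answer: REACHABLE

Working:
Guard filter leaves 15 enabled edge(s).
L0 = {0}
L1 = {4}  now seen {0,4}
L2 = {2}  now seen {0,2,4}
L3 = {3,6}  now seen {0,2,3,4,6}
L4 = {7,8}  now seen {0,2,3,4,6,7,8}
Reach set: {0,2,3,4,6,7,8}
Path to 2: a·c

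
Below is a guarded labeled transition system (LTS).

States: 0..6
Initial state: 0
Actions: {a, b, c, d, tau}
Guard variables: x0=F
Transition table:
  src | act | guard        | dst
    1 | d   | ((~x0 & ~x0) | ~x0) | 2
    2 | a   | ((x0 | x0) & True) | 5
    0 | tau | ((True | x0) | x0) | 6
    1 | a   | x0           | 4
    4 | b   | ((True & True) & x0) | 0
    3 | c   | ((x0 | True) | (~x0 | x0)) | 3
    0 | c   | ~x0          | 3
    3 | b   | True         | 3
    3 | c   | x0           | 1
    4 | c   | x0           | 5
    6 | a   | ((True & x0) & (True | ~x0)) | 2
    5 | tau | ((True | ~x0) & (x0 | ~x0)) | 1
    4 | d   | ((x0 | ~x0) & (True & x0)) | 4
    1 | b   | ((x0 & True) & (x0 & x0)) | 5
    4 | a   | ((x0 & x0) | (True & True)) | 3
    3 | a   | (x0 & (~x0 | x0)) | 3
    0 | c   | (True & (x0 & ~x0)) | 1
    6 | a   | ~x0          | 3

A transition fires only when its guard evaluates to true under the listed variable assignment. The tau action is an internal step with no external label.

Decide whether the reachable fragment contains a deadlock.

R = {0,3,6}
  0: c→3  tau→6  [2 exit(s)]
  3: b→3  c→3  [2 exit(s)]
  6: a→3  [1 exit(s)]

Answer: DEADLOCK-FREE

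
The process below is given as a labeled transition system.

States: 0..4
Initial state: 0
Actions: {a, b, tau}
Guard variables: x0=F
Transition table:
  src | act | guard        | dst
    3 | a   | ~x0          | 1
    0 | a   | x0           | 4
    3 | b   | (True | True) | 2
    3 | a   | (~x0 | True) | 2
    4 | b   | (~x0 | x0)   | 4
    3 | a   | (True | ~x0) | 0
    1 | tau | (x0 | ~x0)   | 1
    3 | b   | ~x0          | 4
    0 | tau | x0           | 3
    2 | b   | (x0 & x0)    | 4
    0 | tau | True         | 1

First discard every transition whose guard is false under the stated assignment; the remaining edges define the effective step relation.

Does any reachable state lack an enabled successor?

Answer: DEADLOCK-FREE

Working:
Reachable = {0,1}
  0: tau→1  [1 exit(s)]
  1: tau→1  [1 exit(s)]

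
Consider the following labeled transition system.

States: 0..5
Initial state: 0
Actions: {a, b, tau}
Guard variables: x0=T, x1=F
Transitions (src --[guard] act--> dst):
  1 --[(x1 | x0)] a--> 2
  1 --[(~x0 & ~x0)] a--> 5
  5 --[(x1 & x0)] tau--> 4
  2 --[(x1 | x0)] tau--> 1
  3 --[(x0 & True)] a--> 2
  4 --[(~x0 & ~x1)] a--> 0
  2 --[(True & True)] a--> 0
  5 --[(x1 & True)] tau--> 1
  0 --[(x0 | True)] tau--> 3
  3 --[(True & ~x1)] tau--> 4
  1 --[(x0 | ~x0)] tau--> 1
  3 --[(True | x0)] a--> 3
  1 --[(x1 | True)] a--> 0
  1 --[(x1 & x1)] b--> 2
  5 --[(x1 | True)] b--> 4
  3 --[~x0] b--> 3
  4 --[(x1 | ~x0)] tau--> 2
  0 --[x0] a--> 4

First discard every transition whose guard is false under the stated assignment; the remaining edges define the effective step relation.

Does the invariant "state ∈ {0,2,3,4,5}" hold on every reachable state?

Inv-set: {0,2,3,4,5}
R = {0,1,2,3,4}
  0: ok
  1: ✗ unsafe
  2: ok
  3: ok
  4: ok
counterexample path to 1: tau·a·tau

Answer: INVARIANT VIOLATED at state 1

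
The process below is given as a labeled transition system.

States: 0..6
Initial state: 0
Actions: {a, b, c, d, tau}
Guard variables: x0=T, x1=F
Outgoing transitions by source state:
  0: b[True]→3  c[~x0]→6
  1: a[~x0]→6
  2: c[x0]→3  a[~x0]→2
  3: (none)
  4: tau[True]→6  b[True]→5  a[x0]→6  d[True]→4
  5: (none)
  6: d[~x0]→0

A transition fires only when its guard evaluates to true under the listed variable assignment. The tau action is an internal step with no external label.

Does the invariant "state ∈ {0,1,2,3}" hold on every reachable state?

Inv-set: {0,1,2,3}
Reach set: {0,3}
  0: ok
  3: ok

Answer: INVARIANT HOLDS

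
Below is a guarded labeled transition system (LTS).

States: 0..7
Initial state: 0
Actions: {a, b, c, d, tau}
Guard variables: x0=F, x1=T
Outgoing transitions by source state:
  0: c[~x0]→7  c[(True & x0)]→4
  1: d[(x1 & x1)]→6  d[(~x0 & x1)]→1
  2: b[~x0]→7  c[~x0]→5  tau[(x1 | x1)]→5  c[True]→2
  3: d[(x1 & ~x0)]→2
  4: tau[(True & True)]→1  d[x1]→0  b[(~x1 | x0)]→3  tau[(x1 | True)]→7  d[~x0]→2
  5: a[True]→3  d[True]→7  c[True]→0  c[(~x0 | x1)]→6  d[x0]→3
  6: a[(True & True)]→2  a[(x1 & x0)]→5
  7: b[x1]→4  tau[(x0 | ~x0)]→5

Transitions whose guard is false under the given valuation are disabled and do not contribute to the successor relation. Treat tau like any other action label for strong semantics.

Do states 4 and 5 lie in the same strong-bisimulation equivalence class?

Answer: NOT BISIMILAR

Working:
Compute ~ classes (split until stable):
  π0 = {{0,1,2,3,4,5,6,7}}
  π1 = {{0},{1,3},{2},{4},{5},{6},{7}}
  π2 = {{0},{1},{2},{3},{4},{5},{6},{7}}
8 equivalence class(es) (converged in 3)
[4]={4}  [5]={5}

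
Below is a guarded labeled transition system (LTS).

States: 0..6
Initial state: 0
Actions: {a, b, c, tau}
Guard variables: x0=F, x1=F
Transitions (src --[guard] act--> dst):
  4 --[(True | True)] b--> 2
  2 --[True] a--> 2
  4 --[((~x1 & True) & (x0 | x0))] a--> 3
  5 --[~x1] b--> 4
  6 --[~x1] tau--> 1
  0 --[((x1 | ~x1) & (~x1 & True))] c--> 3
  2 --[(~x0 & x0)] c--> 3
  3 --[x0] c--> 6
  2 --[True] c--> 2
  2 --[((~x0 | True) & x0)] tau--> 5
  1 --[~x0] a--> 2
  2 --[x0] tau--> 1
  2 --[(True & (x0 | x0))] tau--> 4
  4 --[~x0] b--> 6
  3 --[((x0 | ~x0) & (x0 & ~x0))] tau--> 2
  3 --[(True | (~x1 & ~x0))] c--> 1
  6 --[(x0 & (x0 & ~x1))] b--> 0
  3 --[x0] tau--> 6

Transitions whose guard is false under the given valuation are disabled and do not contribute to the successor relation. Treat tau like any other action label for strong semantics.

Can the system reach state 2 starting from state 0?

Guard filter leaves 9 enabled edge(s).
Layer 0: {0}
Layer 1: {3}  total {0,3}
Layer 2: {1}  total {0,1,3}
Layer 3: {2}  total {0,1,2,3}
R = {0,1,2,3}
Path to 2: c·c·a

Answer: REACHABLE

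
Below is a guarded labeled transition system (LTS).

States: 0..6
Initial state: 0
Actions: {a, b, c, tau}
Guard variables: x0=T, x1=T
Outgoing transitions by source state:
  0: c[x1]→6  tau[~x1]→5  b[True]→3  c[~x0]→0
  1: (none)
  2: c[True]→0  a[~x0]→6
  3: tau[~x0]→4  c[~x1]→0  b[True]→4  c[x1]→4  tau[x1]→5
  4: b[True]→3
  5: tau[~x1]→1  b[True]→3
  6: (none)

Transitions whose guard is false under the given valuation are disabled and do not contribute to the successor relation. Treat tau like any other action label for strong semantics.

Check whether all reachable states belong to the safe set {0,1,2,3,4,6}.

Answer: INVARIANT VIOLATED at state 5

Working:
Inv-set: {0,1,2,3,4,6}
R = {0,3,4,5,6}
  0: safe
  3: safe
  4: safe
  5: outside
  6: safe
witness against invariant: b·tau → 5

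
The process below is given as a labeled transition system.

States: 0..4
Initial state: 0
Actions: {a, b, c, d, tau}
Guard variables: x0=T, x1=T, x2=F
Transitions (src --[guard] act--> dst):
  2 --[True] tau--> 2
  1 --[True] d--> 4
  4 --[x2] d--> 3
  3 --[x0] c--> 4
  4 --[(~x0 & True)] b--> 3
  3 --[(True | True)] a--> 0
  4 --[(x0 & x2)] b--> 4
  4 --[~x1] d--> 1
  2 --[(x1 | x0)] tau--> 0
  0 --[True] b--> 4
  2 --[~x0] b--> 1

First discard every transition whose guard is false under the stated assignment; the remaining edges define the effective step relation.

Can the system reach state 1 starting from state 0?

Answer: UNREACHABLE

Working:
6 transition(s) survive guard evaluation.
depth 0: {0}
depth 1: {4}  now seen {0,4}
Reachable = {0,4}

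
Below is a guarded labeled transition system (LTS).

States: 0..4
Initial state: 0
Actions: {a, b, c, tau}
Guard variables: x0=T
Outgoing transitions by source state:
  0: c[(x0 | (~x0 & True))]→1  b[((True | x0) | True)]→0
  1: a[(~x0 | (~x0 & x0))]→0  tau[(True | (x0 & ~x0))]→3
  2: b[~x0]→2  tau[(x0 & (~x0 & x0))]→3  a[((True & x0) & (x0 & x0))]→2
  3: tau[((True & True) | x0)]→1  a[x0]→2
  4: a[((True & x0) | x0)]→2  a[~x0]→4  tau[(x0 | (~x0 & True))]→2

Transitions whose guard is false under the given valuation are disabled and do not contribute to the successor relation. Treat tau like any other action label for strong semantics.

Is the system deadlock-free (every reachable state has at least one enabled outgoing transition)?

Reach set: {0,1,2,3}
  0: b→0  c→1  [2 out]
  1: tau→3  [1 out]
  2: a→2  [1 out]
  3: a→2  tau→1  [2 out]

Answer: DEADLOCK-FREE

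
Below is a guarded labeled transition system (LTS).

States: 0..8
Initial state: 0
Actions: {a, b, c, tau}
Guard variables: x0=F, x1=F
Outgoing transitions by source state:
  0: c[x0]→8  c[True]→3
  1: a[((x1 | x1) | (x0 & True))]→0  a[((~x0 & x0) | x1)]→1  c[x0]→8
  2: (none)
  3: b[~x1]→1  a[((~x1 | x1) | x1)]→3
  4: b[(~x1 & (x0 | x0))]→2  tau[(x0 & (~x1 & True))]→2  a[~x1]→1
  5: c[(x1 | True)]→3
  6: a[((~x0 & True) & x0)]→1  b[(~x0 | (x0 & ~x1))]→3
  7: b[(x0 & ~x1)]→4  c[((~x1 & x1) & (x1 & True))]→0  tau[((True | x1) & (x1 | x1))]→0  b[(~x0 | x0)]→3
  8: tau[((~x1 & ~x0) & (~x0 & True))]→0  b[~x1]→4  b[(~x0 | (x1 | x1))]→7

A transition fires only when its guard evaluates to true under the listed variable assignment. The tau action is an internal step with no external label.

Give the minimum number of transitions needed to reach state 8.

Answer: UNREACHABLE

Trace:
Layered search for 8:
  Layer 0: {0}
  Layer 1: {3}
  Layer 2: {1}
8 never appears.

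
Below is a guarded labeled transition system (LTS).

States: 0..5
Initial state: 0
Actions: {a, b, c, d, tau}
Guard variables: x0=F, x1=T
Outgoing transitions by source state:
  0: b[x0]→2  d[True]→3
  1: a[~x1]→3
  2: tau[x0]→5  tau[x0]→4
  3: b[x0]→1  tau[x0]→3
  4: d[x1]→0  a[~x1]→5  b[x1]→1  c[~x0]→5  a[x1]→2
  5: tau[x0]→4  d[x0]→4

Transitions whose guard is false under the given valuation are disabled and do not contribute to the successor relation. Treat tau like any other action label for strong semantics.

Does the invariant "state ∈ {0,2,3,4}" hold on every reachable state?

Inv-set: {0,2,3,4}
Reach set: {0,3}
  0: safe
  3: safe

Answer: INVARIANT HOLDS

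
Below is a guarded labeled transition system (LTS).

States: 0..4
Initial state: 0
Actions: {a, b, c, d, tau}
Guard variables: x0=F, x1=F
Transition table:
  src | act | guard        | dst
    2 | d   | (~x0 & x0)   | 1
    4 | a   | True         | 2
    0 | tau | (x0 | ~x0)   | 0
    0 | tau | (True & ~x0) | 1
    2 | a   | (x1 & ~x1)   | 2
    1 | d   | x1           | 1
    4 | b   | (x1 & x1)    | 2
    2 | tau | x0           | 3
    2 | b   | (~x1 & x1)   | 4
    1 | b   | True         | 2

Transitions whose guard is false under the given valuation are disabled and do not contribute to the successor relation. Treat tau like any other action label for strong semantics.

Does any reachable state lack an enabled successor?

R = {0,1,2}
  0: tau→0  tau→1  [deg 2]
  1: b→2  [deg 1]
  2: ∅  [STUCK]
trace reaching 2: tau·b

Answer: DEADLOCK at state 2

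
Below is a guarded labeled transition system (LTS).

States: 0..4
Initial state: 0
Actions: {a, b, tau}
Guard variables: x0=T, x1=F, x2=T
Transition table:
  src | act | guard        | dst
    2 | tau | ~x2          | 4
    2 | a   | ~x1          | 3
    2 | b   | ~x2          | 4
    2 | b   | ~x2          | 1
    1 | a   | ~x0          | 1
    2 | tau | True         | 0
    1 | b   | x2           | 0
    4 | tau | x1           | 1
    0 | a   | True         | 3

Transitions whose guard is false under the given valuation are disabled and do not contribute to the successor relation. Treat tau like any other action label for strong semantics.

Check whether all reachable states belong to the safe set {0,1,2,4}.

Inv-set: {0,1,2,4}
Reachable = {0,3}
  0: ok
  3: VIOLATES
witness against invariant: a → 3

Answer: INVARIANT VIOLATED at state 3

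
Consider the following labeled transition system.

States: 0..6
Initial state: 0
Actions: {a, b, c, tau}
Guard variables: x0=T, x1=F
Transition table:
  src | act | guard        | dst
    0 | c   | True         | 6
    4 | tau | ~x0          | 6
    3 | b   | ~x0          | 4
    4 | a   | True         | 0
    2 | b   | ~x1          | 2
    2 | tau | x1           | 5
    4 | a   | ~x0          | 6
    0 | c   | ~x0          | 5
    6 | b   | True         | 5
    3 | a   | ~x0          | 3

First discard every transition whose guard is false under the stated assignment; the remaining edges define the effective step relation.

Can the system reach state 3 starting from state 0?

Answer: UNREACHABLE

Analysis:
Guard filter leaves 4 enabled edge(s).
depth 0: {0}
depth 1: {6}  now seen {0,6}
depth 2: {5}  now seen {0,5,6}
Reachable = {0,5,6}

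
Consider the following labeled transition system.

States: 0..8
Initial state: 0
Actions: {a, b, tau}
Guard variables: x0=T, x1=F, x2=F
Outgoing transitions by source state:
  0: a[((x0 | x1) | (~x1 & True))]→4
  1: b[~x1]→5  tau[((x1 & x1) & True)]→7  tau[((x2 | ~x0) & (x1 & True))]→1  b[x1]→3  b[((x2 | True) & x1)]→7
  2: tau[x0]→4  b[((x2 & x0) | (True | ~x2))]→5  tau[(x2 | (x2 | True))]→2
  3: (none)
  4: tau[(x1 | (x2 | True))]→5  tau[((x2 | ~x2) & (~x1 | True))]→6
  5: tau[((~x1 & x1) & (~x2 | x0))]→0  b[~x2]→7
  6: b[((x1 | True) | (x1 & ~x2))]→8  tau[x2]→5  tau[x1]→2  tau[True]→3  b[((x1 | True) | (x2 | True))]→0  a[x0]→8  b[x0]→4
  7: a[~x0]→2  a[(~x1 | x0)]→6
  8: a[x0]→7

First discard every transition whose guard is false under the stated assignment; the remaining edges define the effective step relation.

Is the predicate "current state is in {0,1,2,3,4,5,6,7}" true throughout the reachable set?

Safe = {0,1,2,3,4,5,6,7}
Reachable = {0,3,4,5,6,7,8}
  0: safe
  3: safe
  4: safe
  5: safe
  6: safe
  7: safe
  8: ✗ unsafe
counterexample path to 8: a·tau·b

Answer: INVARIANT VIOLATED at state 8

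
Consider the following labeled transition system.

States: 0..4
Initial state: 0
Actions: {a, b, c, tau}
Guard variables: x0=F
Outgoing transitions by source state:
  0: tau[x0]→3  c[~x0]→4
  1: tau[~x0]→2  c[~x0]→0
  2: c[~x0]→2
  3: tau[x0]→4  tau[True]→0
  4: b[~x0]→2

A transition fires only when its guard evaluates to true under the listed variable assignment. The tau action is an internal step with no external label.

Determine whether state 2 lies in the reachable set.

Answer: REACHABLE

Working:
6 transition(s) survive guard evaluation.
depth 0: {0}
depth 1: {4}  cumulative {0,4}
depth 2: {2}  cumulative {0,2,4}
Reachable = {0,2,4}
witness 2: c·b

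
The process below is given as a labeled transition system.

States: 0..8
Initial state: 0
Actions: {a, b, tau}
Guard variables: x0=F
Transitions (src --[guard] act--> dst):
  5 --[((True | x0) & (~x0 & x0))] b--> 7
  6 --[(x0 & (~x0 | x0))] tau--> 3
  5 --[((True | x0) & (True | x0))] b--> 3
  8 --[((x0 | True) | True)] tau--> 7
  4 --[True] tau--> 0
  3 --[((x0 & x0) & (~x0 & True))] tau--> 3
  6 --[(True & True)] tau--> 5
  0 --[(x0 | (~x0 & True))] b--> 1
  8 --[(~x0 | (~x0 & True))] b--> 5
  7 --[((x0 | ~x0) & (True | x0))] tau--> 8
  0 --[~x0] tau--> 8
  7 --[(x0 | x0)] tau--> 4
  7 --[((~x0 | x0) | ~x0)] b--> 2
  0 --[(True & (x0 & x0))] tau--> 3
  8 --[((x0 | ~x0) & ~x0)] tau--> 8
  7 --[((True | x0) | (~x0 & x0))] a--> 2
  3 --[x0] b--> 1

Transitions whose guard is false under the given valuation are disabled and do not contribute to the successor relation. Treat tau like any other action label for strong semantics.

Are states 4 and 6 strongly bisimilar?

Answer: NOT BISIMILAR

Analysis:
Refine partition for ~:
  π0 = {{0,1,2,3,4,5,6,7,8}}
  π1 = {{0,8},{1,2,3},{4,6},{5},{7}}
  π2 = {{0},{1,2,3},{4},{5},{6},{7},{8}}
7 equivalence class(es) (converged in 3)
class of 4: {4}; class of 6: {6}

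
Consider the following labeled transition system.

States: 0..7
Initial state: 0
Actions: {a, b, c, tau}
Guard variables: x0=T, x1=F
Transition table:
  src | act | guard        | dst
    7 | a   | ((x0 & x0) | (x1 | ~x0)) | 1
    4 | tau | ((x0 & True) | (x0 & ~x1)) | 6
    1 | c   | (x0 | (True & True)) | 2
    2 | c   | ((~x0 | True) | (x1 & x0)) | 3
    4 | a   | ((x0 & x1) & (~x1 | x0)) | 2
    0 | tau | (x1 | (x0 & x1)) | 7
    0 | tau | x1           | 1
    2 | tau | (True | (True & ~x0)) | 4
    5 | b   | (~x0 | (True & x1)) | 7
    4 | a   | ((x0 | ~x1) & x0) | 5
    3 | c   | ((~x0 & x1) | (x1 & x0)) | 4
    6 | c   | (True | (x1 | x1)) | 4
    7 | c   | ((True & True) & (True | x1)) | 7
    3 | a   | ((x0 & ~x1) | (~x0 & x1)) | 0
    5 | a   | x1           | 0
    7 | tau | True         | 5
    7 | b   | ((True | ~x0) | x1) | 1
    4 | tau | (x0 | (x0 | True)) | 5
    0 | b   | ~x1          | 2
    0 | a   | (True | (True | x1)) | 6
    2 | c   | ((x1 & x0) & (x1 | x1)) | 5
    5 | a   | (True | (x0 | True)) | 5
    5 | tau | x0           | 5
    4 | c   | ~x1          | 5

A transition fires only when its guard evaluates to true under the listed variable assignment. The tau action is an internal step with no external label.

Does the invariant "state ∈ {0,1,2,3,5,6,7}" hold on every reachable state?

Answer: INVARIANT VIOLATED at state 4

Analysis:
Inv-set: {0,1,2,3,5,6,7}
Reachable = {0,2,3,4,5,6}
  0: ok
  2: ok
  3: ok
  4: ✗ unsafe
  5: ok
  6: ok
counterexample path to 4: b·tau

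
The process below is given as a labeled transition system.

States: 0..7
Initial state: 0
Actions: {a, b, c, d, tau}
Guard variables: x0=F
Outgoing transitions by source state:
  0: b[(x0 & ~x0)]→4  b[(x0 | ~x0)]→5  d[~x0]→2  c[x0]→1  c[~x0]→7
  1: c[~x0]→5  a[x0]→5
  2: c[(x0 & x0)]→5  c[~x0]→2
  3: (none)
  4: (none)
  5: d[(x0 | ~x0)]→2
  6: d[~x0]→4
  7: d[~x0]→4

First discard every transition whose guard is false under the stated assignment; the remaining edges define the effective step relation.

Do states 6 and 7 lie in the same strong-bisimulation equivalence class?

Answer: BISIMILAR

Trace:
Compute ~ classes (split until stable):
  π0 = {{0,1,2,3,4,5,6,7}}
  π1 = {{0},{1,2},{3,4},{5,6,7}}
  π2 = {{0},{1},{2},{3,4},{5},{6,7}}
6 equivalence class(es) (converged in 3)
[6]={6,7}  [7]={6,7}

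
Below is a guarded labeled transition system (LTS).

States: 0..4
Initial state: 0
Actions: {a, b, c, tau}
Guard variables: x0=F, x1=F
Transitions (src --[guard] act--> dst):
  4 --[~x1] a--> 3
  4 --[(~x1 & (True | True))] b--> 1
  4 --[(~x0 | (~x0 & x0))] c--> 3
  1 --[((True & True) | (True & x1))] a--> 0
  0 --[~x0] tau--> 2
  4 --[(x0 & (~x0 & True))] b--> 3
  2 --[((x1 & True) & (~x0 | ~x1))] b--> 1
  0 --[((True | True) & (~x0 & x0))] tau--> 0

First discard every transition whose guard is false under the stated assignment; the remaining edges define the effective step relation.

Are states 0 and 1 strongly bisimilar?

Bisimulation quotient by refinement:
  P[0] = {{0,1,2,3,4}}
  P[1] = {{0},{1},{2,3},{4}}
4 equivalence class(es) (converged in 2)
0∈{0}, 1∈{1}

Answer: NOT BISIMILAR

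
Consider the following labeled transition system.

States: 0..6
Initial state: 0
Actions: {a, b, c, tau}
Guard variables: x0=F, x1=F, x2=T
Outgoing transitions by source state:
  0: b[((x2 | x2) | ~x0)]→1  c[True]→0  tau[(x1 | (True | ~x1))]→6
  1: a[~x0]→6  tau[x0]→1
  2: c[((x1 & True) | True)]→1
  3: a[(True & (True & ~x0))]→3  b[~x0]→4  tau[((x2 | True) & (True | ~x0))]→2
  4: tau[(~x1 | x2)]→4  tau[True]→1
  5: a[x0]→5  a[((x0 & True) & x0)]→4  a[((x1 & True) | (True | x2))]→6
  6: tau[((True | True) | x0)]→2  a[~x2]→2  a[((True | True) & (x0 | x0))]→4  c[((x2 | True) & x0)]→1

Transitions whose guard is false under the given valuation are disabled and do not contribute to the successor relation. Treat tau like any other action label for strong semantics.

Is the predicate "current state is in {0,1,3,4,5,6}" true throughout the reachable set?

Answer: INVARIANT VIOLATED at state 2

Working:
Safe = {0,1,3,4,5,6}
R = {0,1,2,6}
  0: ✓
  1: ✓
  2: outside
  6: ✓
witness against invariant: tau·tau → 2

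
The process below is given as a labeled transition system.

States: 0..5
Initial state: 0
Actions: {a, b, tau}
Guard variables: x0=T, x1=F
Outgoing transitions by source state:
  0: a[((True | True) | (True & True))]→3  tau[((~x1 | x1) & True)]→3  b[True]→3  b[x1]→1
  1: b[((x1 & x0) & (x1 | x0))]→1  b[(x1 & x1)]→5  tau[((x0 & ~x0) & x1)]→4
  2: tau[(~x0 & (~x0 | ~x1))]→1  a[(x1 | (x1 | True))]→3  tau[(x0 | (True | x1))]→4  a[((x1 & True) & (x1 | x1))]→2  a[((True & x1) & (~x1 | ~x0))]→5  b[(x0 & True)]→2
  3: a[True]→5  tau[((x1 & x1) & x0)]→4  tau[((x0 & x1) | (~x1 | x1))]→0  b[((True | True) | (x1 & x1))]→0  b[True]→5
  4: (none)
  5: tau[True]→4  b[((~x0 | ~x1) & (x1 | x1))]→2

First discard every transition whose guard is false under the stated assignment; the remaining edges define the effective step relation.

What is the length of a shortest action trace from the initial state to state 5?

Answer: 2

Analysis:
Layered search for 5:
  depth 0: {0}
  depth 1: {3}
  depth 2: {5}
5 enters at depth 2; path a·a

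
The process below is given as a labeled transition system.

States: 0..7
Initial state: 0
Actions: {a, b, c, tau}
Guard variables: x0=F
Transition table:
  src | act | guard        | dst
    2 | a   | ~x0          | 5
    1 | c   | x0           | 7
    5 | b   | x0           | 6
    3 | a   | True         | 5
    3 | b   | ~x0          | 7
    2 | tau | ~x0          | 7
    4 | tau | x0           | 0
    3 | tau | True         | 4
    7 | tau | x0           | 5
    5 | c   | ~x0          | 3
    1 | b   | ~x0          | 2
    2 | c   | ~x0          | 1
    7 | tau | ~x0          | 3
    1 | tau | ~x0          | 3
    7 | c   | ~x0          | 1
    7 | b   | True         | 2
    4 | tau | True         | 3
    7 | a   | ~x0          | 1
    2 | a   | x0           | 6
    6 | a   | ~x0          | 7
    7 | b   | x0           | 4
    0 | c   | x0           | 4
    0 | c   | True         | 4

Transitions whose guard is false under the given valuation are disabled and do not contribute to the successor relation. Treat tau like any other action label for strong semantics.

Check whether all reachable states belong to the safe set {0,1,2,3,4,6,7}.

Answer: INVARIANT VIOLATED at state 5

Analysis:
Allowed set {0,1,2,3,4,6,7}
R = {0,1,2,3,4,5,7}
  0: ok
  1: ok
  2: ok
  3: ok
  4: ok
  5: VIOLATES
  7: ok
witness against invariant: c·tau·a → 5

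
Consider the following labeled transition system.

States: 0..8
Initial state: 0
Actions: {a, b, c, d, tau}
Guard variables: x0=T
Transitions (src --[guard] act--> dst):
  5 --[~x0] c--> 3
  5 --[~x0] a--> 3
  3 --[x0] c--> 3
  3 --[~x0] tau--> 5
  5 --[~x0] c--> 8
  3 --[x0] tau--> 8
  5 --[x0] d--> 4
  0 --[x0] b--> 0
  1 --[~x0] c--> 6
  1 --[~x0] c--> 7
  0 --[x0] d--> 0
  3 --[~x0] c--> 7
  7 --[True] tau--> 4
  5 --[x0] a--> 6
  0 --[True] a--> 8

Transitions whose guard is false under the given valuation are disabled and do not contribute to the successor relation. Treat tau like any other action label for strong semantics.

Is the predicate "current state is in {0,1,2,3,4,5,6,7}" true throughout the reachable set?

Safe = {0,1,2,3,4,5,6,7}
Reachable = {0,8}
  0: ok
  8: ✗ unsafe
witness against invariant: a → 8

Answer: INVARIANT VIOLATED at state 8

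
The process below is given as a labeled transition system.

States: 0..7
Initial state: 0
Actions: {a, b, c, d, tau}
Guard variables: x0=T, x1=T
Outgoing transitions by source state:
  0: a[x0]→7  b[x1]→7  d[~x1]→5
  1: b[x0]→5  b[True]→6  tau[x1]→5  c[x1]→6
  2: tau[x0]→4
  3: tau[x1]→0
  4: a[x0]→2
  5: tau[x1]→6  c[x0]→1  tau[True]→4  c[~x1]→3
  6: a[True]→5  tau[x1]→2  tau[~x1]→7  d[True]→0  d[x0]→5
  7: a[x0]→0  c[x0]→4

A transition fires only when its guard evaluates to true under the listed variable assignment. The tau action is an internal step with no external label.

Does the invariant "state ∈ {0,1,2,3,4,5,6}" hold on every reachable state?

Safe = {0,1,2,3,4,5,6}
R = {0,2,4,7}
  0: safe
  2: safe
  4: safe
  7: outside
reach 7 via a — violates

Answer: INVARIANT VIOLATED at state 7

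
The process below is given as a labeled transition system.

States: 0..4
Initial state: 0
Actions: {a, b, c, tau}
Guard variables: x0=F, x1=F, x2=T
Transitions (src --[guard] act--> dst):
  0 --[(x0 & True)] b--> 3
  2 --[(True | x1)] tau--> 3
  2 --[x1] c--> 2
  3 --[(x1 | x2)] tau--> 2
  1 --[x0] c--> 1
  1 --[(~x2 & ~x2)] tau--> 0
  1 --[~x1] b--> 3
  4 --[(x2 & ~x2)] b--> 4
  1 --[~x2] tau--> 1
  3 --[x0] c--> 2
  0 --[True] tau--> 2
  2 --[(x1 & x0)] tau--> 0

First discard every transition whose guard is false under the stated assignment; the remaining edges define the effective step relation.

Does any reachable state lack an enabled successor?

Answer: DEADLOCK-FREE

Analysis:
R = {0,2,3}
  0: tau→2  [deg 1]
  2: tau→3  [deg 1]
  3: tau→2  [deg 1]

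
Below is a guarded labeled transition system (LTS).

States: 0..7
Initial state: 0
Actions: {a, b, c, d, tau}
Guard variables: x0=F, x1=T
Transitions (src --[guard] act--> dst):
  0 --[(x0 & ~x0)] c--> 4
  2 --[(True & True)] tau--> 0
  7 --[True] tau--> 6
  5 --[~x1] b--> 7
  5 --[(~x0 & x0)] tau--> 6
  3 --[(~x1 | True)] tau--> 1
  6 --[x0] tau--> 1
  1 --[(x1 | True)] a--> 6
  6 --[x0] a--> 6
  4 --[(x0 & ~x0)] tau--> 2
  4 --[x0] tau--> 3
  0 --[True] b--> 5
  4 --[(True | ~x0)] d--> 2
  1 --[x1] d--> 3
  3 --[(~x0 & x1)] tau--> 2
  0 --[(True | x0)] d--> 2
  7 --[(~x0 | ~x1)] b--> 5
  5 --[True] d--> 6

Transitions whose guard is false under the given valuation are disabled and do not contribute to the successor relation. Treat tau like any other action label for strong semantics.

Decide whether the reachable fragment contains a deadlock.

Reachable = {0,2,5,6}
  0: b→5  d→2  [2 out]
  2: tau→0  [1 out]
  5: d→6  [1 out]
  6: ∅  [no exit]
witness 6: b·d

Answer: DEADLOCK at state 6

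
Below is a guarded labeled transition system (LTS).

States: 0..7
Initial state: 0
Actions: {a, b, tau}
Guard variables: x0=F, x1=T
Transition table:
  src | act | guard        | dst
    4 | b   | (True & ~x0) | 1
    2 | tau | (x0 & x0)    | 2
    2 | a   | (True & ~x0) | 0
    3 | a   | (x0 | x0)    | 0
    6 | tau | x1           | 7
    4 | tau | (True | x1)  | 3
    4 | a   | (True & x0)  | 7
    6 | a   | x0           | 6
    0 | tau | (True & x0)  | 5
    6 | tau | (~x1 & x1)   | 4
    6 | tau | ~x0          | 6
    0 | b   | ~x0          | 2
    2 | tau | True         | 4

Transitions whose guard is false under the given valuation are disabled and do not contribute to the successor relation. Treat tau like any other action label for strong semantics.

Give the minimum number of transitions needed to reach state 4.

Answer: 2

Analysis:
Breadth-first toward 4:
  Layer 0: {0}
  Layer 1: {2}
  Layer 2: {4}
first hit 4 at d=2 via b·tau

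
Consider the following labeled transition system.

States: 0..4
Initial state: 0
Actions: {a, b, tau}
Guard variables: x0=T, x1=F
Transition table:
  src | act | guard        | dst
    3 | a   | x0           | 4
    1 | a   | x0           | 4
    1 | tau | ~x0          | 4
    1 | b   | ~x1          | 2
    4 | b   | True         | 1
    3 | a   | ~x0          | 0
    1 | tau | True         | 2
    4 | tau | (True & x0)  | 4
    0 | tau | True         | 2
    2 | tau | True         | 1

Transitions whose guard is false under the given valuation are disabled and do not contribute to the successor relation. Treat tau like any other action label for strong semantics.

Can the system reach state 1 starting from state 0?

8 transition(s) survive guard evaluation.
Layer 0: {0}
Layer 1: {2}  now seen {0,2}
Layer 2: {1}  now seen {0,1,2}
Layer 3: {4}  now seen {0,1,2,4}
Reach set: {0,1,2,4}
trace reaching 1: tau·tau

Answer: REACHABLE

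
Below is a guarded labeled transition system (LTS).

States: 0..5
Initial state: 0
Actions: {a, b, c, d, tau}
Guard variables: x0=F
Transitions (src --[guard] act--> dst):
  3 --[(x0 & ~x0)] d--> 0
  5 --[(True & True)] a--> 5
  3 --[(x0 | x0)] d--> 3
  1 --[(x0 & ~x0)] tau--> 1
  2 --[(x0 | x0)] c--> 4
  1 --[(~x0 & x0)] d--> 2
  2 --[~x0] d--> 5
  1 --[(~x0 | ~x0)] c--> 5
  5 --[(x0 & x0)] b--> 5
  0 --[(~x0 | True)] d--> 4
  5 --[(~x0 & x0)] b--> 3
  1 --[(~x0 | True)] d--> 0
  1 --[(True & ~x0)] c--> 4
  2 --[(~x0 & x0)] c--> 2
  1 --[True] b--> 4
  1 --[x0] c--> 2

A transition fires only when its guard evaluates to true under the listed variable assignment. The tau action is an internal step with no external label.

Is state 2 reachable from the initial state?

Guard filter leaves 7 enabled edge(s).
depth 0: {0}
depth 1: {4}  cumulative {0,4}
R = {0,4}

Answer: UNREACHABLE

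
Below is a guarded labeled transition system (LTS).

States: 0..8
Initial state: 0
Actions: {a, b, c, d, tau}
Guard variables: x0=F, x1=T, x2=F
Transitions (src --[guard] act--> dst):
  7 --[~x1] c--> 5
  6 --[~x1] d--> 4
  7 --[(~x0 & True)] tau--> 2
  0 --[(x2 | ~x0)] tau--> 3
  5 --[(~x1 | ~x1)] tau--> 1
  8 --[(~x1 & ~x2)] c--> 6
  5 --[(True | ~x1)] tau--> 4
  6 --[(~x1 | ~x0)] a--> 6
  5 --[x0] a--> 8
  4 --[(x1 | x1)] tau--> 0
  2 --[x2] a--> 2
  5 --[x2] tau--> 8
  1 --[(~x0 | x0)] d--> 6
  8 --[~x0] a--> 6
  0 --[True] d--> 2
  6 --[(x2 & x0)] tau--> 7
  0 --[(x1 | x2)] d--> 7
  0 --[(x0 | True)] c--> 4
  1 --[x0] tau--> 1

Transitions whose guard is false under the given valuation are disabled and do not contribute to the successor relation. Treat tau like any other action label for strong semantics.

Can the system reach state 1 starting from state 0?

Answer: UNREACHABLE

Analysis:
After dropping false guards: 10 live edges.
depth 0: {0}
depth 1: {2,3,4,7}  now seen {0,2,3,4,7}
Reach set: {0,2,3,4,7}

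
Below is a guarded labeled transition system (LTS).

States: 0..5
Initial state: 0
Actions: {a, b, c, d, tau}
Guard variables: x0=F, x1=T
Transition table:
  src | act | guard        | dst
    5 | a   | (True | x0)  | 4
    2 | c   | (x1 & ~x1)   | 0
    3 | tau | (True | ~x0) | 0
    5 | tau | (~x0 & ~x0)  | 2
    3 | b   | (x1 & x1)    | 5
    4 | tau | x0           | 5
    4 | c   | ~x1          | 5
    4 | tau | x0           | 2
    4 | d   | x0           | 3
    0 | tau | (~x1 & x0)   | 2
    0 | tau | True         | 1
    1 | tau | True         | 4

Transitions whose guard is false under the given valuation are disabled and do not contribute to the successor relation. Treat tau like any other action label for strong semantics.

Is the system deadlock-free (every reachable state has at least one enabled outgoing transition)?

R = {0,1,4}
  0: tau→1  [deg 1]
  1: tau→4  [deg 1]
  4: ∅  [STUCK]
trace reaching 4: tau·tau

Answer: DEADLOCK at state 4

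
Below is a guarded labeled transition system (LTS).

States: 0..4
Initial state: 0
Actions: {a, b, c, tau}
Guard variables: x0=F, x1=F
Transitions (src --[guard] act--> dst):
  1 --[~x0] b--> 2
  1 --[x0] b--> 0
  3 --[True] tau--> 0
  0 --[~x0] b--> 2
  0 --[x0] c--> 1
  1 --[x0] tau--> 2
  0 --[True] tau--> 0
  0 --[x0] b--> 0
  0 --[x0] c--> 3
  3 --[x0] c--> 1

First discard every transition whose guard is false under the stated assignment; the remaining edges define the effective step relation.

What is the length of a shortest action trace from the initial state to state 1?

Answer: UNREACHABLE

Trace:
Layered search for 1:
  L0 = {0}
  L1 = {2}
1 never appears.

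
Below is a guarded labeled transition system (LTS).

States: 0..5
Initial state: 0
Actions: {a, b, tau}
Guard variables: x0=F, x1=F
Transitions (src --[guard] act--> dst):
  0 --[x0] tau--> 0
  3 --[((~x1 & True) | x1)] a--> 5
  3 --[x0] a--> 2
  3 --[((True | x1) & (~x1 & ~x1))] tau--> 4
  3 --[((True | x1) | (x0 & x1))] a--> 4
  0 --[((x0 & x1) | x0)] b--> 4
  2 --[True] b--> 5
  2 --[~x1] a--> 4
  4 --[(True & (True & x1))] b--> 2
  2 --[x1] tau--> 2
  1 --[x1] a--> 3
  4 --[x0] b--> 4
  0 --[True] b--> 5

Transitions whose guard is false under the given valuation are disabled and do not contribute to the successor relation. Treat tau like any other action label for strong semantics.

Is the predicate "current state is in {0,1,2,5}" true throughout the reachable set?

Answer: INVARIANT HOLDS

Working:
Allowed set {0,1,2,5}
Reachable = {0,5}
  0: ok
  5: ok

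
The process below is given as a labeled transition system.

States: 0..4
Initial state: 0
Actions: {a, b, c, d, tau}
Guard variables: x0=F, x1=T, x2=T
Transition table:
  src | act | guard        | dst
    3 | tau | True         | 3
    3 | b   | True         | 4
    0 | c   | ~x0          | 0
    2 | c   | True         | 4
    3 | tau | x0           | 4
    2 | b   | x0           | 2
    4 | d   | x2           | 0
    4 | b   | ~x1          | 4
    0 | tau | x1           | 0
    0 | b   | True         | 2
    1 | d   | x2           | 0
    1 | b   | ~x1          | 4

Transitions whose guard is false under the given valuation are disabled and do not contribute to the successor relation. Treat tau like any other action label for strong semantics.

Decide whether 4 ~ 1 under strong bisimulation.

Compute ~ classes (split until stable):
  round 0: {{0,1,2,3,4}}
  round 1: {{0},{1,4},{2},{3}}
stable after 2 split(s): 4 block(s)
4∈{1,4}, 1∈{1,4}

Answer: BISIMILAR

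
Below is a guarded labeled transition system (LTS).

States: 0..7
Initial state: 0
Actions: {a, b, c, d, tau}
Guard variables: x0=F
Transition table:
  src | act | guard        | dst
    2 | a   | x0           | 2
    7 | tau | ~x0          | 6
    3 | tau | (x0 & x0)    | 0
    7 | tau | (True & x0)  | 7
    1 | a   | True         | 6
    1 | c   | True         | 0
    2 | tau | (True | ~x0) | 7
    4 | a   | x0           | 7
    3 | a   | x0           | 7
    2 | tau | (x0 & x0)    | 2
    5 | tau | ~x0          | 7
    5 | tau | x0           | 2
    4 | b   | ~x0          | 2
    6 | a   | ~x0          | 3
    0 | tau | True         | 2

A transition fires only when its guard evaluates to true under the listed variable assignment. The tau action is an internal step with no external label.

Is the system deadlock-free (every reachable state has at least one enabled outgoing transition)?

Reach set: {0,2,3,6,7}
  0: tau→2  [1 out]
  2: tau→7  [1 out]
  3: ∅  [deadlock]
  6: a→3  [1 out]
  7: tau→6  [1 out]
trace reaching 3: tau·tau·tau·a

Answer: DEADLOCK at state 3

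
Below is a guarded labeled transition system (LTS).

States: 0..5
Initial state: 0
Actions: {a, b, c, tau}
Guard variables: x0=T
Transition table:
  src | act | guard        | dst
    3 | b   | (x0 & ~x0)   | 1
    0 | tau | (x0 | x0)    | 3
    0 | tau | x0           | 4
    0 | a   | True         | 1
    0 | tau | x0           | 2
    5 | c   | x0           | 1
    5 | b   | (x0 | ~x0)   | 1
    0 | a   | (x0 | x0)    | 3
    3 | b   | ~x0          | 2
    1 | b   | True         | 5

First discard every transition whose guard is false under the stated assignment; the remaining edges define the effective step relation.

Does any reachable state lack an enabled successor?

Reach set: {0,1,2,3,4,5}
  0: a→1  a→3  tau→2  tau→3  tau→4  [deg 5]
  1: b→5  [deg 1]
  2: ∅  [STUCK]
  3: ∅  [STUCK]
  4: ∅  [STUCK]
  5: b→1  c→1  [deg 2]
witness 2: tau

Answer: DEADLOCK at state 2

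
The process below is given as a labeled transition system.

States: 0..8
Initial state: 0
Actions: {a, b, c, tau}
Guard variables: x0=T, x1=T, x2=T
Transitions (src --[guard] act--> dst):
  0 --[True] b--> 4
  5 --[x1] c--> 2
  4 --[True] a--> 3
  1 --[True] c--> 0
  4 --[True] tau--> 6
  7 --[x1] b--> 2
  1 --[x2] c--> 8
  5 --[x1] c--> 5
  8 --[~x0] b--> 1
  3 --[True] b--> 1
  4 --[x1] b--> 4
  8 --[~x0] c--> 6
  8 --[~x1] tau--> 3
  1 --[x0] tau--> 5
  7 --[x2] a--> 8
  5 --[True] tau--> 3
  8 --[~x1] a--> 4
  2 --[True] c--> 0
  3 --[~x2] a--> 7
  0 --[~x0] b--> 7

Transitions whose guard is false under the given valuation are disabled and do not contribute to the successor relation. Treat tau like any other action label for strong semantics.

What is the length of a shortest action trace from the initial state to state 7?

Breadth-first toward 7:
  depth 0: {0}
  depth 1: {4}
  depth 2: {3,6}
  depth 3: {1}
  depth 4: {5,8}
  depth 5: {2}
7 never appears.

Answer: UNREACHABLE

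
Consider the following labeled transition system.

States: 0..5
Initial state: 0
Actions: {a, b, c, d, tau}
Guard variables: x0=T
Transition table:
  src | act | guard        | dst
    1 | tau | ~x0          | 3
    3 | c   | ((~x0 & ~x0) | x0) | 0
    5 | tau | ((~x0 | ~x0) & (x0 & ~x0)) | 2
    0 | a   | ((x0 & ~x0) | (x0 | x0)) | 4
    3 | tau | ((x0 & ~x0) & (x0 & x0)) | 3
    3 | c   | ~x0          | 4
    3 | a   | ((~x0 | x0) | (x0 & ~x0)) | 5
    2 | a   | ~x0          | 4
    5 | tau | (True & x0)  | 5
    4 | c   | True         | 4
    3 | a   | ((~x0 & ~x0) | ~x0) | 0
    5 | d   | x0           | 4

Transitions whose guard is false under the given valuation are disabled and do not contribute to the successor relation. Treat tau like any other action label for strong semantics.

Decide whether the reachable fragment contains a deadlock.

Reach set: {0,4}
  0: a→4  [1 exit(s)]
  4: c→4  [1 exit(s)]

Answer: DEADLOCK-FREE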